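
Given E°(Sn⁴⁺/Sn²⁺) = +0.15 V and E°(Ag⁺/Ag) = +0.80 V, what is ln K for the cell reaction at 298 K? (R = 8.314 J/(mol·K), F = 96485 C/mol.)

E°_cell = +0.80 − (+0.15) = 0.65 V, with n = 2 electrons transferred.
At equilibrium E = 0, so the Nernst equation gives ln K = nFE°/RT = (2)(96485)(0.65)/((8.314)(298)) = 50.63.

ln K = 50.6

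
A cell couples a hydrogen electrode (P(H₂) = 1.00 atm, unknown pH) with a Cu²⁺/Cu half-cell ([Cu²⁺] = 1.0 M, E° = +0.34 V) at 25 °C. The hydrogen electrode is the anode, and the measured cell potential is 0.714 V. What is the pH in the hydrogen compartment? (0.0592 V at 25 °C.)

E°_cell = 0.34 V and n = 2.
log Q = n(E° − E)/0.0592 = 2×(0.34 − 0.714)/0.0592 = -12.635.
With Q = [H⁺]^2 / ([Cu²⁺]·P(H₂)), solving for [H⁺] gives log[H⁺] = -6.318, so pH = 6.32.

pH = 6.32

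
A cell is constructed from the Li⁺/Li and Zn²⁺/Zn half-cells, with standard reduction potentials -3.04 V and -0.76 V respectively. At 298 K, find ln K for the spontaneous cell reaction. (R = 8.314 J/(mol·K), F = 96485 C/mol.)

ln K = 177.6

E°_cell = -0.76 − (-3.04) = 2.28 V, with n = 2 electrons transferred.
At equilibrium E = 0, so the Nernst equation gives ln K = nFE°/RT = (2)(96485)(2.28)/((8.314)(298)) = 177.58.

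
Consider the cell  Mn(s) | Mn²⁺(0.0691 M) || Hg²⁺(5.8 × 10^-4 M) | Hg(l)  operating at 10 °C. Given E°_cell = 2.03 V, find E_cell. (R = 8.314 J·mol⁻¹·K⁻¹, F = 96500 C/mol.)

Balancing electrons gives n = 2; the reaction quotient is Q = [Mn²⁺]/[Hg²⁺] = 119.
E = E° − (RT/nF) ln Q = 2.03 − (8.314×283)/(2×96500) × (4.780) = 2.030 − 0.058 = 1.972 V.

1.97 V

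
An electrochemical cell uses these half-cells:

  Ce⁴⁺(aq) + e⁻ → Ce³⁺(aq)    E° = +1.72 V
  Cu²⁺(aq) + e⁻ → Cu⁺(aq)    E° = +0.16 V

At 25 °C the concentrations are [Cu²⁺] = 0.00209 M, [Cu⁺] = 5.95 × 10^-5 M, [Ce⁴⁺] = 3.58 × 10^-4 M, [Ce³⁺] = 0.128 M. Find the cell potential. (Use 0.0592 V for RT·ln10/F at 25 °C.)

1.32 V

The Ce⁴⁺/Ce³⁺ couple has the higher reduction potential and acts as the cathode, so E°_cell = +1.72 − (+0.16) = 1.56 V.
Balancing electrons gives n = 1; the reaction quotient is Q = [Cu²⁺]·[Ce³⁺]/([Cu⁺]·[Ce⁴⁺]) = 1.26 × 10^4.
At 25 °C, E = E° − (0.0592/n) log Q = 1.56 − (0.0592/1)(4.099) = 1.560 − 0.243 = 1.317 V.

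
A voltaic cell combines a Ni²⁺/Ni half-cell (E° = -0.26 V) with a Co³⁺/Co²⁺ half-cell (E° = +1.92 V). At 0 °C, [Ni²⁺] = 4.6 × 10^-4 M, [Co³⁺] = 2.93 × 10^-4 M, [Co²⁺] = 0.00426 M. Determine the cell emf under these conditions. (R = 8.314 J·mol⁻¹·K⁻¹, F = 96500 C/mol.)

2.21 V

The Co³⁺/Co²⁺ couple has the higher reduction potential and acts as the cathode, so E°_cell = +1.92 − (-0.26) = 2.18 V.
Balancing electrons gives n = 2; the reaction quotient is Q = [Ni²⁺]·[Co²⁺]^2/[Co³⁺]^2 = 0.0972.
E = E° − (RT/nF) ln Q = 2.18 − (8.314×273)/(2×96500) × (-2.331) = 2.180 + 0.027 = 2.207 V.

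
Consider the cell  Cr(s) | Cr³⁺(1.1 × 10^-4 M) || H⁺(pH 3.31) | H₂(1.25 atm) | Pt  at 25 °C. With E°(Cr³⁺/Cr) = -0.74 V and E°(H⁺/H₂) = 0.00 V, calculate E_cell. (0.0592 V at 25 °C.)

The hydrogen couple is the cathode, so E°_cell = 0.74 V; n = 6.
[H⁺] = 10^(−3.31) = 4.9 × 10^-4 M, and Q = [Cr³⁺]^2·P(H₂)^3 / [H⁺]^6 = 1.71 × 10^12.
E = E° − (0.0592/6) log Q = 0.74 − (0.0592/6)(12.234) = 0.619 V.

0.62 V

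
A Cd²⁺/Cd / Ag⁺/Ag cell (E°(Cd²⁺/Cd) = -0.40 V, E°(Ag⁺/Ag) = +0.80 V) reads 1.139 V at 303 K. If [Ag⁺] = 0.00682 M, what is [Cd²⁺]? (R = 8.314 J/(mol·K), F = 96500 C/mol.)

From the Nernst equation, ln Q = nF(E° − E)/RT = 2×96500×(1.20 − 1.139)/(8.314×303) = 4.673, so Q = 107.
With Q = [Cd²⁺]/[Ag⁺]^2 and the known concentrations, [Cd²⁺] in the numerator gives [Cd²⁺] = 0.005 M.

0.005 M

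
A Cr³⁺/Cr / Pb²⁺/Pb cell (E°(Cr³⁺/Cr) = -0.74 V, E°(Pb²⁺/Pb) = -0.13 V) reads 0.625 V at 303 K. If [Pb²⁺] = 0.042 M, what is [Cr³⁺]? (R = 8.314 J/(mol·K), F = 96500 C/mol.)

From the Nernst equation, ln Q = nF(E° − E)/RT = 6×96500×(0.61 − 0.625)/(8.314×303) = -3.448, so Q = 0.0318.
With Q = [Cr³⁺]^2/[Pb²⁺]^3 and the known concentrations, [Cr³⁺]^2 in the numerator gives [Cr³⁺] = 0.0015 M.

0.0015 M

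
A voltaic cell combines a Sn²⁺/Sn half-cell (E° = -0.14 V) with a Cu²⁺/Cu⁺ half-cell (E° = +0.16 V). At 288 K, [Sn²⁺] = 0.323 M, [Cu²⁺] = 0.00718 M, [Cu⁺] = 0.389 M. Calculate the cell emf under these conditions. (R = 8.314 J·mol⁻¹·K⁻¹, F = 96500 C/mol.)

The Cu²⁺/Cu⁺ couple has the higher reduction potential and acts as the cathode, so E°_cell = +0.16 − (-0.14) = 0.30 V.
Balancing electrons gives n = 2; the reaction quotient is Q = [Sn²⁺]·[Cu⁺]^2/[Cu²⁺]^2 = 948.
E = E° − (RT/nF) ln Q = 0.30 − (8.314×288)/(2×96500) × (6.854) = 0.300 − 0.085 = 0.215 V.

0.215 V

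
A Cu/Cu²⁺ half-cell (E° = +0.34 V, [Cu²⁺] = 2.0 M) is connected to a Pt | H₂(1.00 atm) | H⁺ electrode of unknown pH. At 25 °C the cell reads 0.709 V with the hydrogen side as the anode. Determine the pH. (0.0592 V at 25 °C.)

E°_cell = 0.34 V and n = 2.
log Q = n(E° − E)/0.0592 = 2×(0.34 − 0.709)/0.0592 = -12.466.
With Q = [H⁺]^2 / ([Cu²⁺]·P(H₂)), solving for [H⁺] gives log[H⁺] = -6.083, so pH = 6.08.

pH = 6.08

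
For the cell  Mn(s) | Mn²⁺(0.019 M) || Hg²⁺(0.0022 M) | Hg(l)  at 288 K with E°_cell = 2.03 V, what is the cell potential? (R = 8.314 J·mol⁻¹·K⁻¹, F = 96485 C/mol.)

Balancing electrons gives n = 2; the reaction quotient is Q = [Mn²⁺]/[Hg²⁺] = 8.64.
E = E° − (RT/nF) ln Q = 2.03 − (8.314×288)/(2×96485) × (2.156) = 2.030 − 0.027 = 2.003 V.

2.00 V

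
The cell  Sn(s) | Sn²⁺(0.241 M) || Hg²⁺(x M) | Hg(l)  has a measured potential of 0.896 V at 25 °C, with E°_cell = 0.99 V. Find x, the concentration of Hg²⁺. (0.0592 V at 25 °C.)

From the Nernst equation, log Q = n(E° − E)/0.0592 = 2(0.99 − 0.896)/0.0592 = 3.176, so Q = 1500.
With Q = [Sn²⁺]/[Hg²⁺] and the known concentrations, [Hg²⁺] in the denominator gives [Hg²⁺] = 1.6 × 10^-4 M.

1.6 × 10^-4 M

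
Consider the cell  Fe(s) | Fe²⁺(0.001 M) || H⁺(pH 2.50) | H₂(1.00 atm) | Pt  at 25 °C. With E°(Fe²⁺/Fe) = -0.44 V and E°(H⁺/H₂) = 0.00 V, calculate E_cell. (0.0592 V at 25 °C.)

0.38 V

The hydrogen couple is the cathode, so E°_cell = 0.44 V; n = 2.
[H⁺] = 10^(−2.50) = 0.0032 M, and Q = [Fe²⁺]·P(H₂) / [H⁺]^2 = 100.
E = E° − (0.0592/2) log Q = 0.44 − (0.0592/2)(2.000) = 0.381 V.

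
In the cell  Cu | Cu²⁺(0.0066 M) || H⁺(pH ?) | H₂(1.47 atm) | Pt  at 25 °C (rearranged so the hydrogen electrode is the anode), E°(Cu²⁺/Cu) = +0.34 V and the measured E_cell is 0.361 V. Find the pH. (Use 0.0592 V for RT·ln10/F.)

pH = 1.36

E°_cell = 0.34 V and n = 2.
log Q = n(E° − E)/0.0592 = 2×(0.34 − 0.361)/0.0592 = -0.709.
With Q = [H⁺]^2 / ([Cu²⁺]·P(H₂)), solving for [H⁺] gives log[H⁺] = -1.361, so pH = 1.36.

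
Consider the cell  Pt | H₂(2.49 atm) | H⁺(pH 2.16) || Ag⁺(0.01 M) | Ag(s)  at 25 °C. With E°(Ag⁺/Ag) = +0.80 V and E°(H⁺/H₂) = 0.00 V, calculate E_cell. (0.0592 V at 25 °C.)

0.82 V

The Ag⁺/Ag couple is the cathode, so E°_cell = 0.80 V; n = 2.
[H⁺] = 10^(−2.16) = 0.0069 M, and Q = [H⁺]^2 / ([Ag⁺]^2·P(H₂)) = 0.192.
E = E° − (0.0592/2) log Q = 0.80 − (0.0592/2)(-0.716) = 0.821 V.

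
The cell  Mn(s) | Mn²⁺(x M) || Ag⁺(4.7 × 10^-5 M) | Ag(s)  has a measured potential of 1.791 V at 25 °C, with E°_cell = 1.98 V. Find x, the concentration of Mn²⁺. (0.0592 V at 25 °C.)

0.0054 M

From the Nernst equation, log Q = n(E° − E)/0.0592 = 2(1.98 − 1.791)/0.0592 = 6.385, so Q = 2.43 × 10^6.
With Q = [Mn²⁺]/[Ag⁺]^2 and the known concentrations, [Mn²⁺] in the numerator gives [Mn²⁺] = 0.0054 M.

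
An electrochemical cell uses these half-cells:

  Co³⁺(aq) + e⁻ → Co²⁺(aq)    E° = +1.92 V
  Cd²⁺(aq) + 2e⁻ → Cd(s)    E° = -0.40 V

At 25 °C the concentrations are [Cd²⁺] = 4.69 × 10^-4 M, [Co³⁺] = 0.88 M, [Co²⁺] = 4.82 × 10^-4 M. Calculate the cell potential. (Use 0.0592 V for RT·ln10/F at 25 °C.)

The Co³⁺/Co²⁺ couple has the higher reduction potential and acts as the cathode, so E°_cell = +1.92 − (-0.40) = 2.32 V.
Balancing electrons gives n = 2; the reaction quotient is Q = [Cd²⁺]·[Co²⁺]^2/[Co³⁺]^2 = 1.41 × 10^-10.
At 25 °C, E = E° − (0.0592/n) log Q = 2.32 − (0.0592/2)(-9.852) = 2.320 + 0.292 = 2.612 V.

2.61 V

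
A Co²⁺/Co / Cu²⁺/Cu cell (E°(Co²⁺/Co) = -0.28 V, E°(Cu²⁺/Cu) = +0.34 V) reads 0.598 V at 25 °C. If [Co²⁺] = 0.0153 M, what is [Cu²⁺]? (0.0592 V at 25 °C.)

From the Nernst equation, log Q = n(E° − E)/0.0592 = 2(0.62 − 0.598)/0.0592 = 0.743, so Q = 5.54.
With Q = [Co²⁺]/[Cu²⁺] and the known concentrations, [Cu²⁺] in the denominator gives [Cu²⁺] = 0.0028 M.

0.0028 M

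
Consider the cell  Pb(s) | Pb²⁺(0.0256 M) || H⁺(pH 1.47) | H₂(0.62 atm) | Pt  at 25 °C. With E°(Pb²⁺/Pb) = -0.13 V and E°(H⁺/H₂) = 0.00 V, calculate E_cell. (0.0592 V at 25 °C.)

0.096 V

The hydrogen couple is the cathode, so E°_cell = 0.13 V; n = 2.
[H⁺] = 10^(−1.47) = 0.034 M, and Q = [Pb²⁺]·P(H₂) / [H⁺]^2 = 13.8.
E = E° − (0.0592/2) log Q = 0.13 − (0.0592/2)(1.141) = 0.096 V.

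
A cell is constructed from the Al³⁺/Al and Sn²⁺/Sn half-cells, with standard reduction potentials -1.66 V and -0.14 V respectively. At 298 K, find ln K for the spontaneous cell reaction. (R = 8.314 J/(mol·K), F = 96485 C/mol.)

E°_cell = -0.14 − (-1.66) = 1.52 V, with n = 6 electrons transferred.
At equilibrium E = 0, so the Nernst equation gives ln K = nFE°/RT = (6)(96485)(1.52)/((8.314)(298)) = 355.16.

ln K = 355.2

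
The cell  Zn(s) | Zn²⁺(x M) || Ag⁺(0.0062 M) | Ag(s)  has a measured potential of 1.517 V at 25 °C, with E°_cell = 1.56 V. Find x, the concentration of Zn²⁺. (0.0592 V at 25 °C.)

0.0011 M

From the Nernst equation, log Q = n(E° − E)/0.0592 = 2(1.56 − 1.517)/0.0592 = 1.453, so Q = 28.4.
With Q = [Zn²⁺]/[Ag⁺]^2 and the known concentrations, [Zn²⁺] in the numerator gives [Zn²⁺] = 0.0011 M.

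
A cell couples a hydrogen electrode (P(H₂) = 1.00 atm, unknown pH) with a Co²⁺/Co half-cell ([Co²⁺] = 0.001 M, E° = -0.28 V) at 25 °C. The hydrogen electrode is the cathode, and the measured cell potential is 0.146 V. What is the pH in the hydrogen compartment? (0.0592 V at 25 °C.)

E°_cell = 0.28 V and n = 2.
log Q = n(E° − E)/0.0592 = 2×(0.28 − 0.146)/0.0592 = 4.527.
With Q = [Co²⁺]·P(H₂) / [H⁺]^2, solving for [H⁺] gives log[H⁺] = -3.764, so pH = 3.76.

pH = 3.76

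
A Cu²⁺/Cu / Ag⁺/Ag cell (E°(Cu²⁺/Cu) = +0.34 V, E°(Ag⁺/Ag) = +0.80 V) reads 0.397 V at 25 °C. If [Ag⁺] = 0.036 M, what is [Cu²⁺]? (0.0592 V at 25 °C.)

From the Nernst equation, log Q = n(E° − E)/0.0592 = 2(0.46 − 0.397)/0.0592 = 2.128, so Q = 134.
With Q = [Cu²⁺]/[Ag⁺]^2 and the known concentrations, [Cu²⁺] in the numerator gives [Cu²⁺] = 0.17 M.

0.17 M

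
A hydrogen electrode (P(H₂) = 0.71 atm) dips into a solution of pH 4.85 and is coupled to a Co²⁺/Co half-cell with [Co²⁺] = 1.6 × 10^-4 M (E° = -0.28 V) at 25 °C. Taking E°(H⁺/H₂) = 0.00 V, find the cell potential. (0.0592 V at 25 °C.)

0.11 V

The hydrogen couple is the cathode, so E°_cell = 0.28 V; n = 2.
[H⁺] = 10^(−4.85) = 1.4 × 10^-5 M, and Q = [Co²⁺]·P(H₂) / [H⁺]^2 = 5.69 × 10^5.
E = E° − (0.0592/2) log Q = 0.28 − (0.0592/2)(5.755) = 0.110 V.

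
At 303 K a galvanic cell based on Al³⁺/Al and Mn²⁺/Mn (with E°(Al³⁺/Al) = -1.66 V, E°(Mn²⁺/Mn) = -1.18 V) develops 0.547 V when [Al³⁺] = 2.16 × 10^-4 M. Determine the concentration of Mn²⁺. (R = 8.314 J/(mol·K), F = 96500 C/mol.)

From the Nernst equation, ln Q = nF(E° − E)/RT = 6×96500×(0.48 − 0.547)/(8.314×303) = -15.399, so Q = 2.05 × 10^-7.
With Q = [Al³⁺]^2/[Mn²⁺]^3 and the known concentrations, [Mn²⁺]^3 in the denominator gives [Mn²⁺] = 0.61 M.

0.61 M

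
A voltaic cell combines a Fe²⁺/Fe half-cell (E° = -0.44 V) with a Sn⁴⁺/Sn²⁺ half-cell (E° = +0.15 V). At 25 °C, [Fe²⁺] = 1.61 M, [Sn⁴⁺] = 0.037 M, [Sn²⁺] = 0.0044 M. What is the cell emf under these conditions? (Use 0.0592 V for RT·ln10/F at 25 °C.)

0.611 V

The Sn⁴⁺/Sn²⁺ couple has the higher reduction potential and acts as the cathode, so E°_cell = +0.15 − (-0.44) = 0.59 V.
Balancing electrons gives n = 2; the reaction quotient is Q = [Fe²⁺]·[Sn²⁺]/[Sn⁴⁺] = 0.191.
At 25 °C, E = E° − (0.0592/n) log Q = 0.59 − (0.0592/2)(-0.718) = 0.590 + 0.021 = 0.611 V.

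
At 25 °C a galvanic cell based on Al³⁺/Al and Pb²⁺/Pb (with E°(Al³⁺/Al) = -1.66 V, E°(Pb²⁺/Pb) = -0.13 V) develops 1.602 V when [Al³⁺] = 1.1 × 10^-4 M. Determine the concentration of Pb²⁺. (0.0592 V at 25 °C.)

0.62 M

From the Nernst equation, log Q = n(E° − E)/0.0592 = 6(1.53 − 1.602)/0.0592 = -7.297, so Q = 5.04 × 10^-8.
With Q = [Al³⁺]^2/[Pb²⁺]^3 and the known concentrations, [Pb²⁺]^3 in the denominator gives [Pb²⁺] = 0.62 M.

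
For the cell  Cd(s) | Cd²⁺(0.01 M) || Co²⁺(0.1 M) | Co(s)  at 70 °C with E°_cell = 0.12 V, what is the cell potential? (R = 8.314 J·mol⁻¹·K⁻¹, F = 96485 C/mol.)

Balancing electrons gives n = 2; the reaction quotient is Q = [Cd²⁺]/[Co²⁺] = 0.100.
E = E° − (RT/nF) ln Q = 0.12 − (8.314×343)/(2×96485) × (-2.303) = 0.120 + 0.034 = 0.154 V.

0.154 V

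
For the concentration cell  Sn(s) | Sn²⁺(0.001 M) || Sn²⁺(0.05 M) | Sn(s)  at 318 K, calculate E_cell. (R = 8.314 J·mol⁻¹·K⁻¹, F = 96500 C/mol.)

0.054 V

Both half-cells are Sn²⁺/Sn, so E°_cell = 0. The concentrated side is the cathode; the cell reaction moves Sn²⁺ from high to low concentration with n = 2.
Q = [Sn²⁺]_dilute/[Sn²⁺]_conc = 0.001/0.05 = 0.0200.
E = 0 − (RT/nF) ln Q = −((8.314×318)/(2×96500))(-3.912) = 0.0536 V.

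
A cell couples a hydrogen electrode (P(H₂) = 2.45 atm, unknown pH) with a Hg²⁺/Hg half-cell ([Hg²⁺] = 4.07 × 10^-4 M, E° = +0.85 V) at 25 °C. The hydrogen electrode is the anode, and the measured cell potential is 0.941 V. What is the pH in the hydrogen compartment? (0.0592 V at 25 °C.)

E°_cell = 0.85 V and n = 2.
log Q = n(E° − E)/0.0592 = 2×(0.85 − 0.941)/0.0592 = -3.074.
With Q = [H⁺]^2 / ([Hg²⁺]·P(H₂)), solving for [H⁺] gives log[H⁺] = -3.038, so pH = 3.04.

pH = 3.04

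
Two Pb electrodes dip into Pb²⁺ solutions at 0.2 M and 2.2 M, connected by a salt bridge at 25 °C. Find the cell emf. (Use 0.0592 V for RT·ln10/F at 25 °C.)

0.031 V

Both half-cells are Pb²⁺/Pb, so E°_cell = 0. The concentrated side is the cathode; the cell reaction moves Pb²⁺ from high to low concentration with n = 2.
Q = [Pb²⁺]_dilute/[Pb²⁺]_conc = 0.2/2.2 = 0.0909.
E = 0 − (0.0592/2) log Q = −(0.0592/2)(-1.041) = 0.0308 V.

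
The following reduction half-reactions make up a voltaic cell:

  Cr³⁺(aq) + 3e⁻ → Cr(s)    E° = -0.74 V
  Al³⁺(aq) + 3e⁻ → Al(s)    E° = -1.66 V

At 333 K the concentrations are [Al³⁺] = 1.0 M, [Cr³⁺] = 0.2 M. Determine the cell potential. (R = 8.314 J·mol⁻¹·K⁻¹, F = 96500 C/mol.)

0.905 V

The Cr³⁺/Cr couple has the higher reduction potential and acts as the cathode, so E°_cell = -0.74 − (-1.66) = 0.92 V.
Balancing electrons gives n = 3; the reaction quotient is Q = [Al³⁺]/[Cr³⁺] = 5.00.
E = E° − (RT/nF) ln Q = 0.92 − (8.314×333)/(3×96500) × (1.609) = 0.920 − 0.015 = 0.905 V.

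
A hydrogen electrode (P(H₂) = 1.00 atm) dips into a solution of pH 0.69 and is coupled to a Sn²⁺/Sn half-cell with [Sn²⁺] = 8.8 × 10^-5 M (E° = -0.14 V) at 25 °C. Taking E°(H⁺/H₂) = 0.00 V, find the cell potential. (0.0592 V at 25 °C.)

The hydrogen couple is the cathode, so E°_cell = 0.14 V; n = 2.
[H⁺] = 10^(−0.69) = 0.20 M, and Q = [Sn²⁺]·P(H₂) / [H⁺]^2 = 0.00211.
E = E° − (0.0592/2) log Q = 0.14 − (0.0592/2)(-2.676) = 0.219 V.

0.22 V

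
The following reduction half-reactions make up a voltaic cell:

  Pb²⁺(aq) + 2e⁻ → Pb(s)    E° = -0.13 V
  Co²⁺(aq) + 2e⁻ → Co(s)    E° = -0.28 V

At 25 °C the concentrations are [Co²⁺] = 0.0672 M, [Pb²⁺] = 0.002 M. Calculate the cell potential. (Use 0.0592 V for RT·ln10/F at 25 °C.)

The Pb²⁺/Pb couple has the higher reduction potential and acts as the cathode, so E°_cell = -0.13 − (-0.28) = 0.15 V.
Balancing electrons gives n = 2; the reaction quotient is Q = [Co²⁺]/[Pb²⁺] = 33.6.
At 25 °C, E = E° − (0.0592/n) log Q = 0.15 − (0.0592/2)(1.526) = 0.150 − 0.045 = 0.105 V.

0.105 V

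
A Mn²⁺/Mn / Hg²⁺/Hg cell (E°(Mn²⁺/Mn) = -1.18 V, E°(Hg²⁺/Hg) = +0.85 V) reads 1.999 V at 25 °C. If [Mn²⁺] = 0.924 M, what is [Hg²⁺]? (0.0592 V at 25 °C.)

From the Nernst equation, log Q = n(E° − E)/0.0592 = 2(2.03 − 1.999)/0.0592 = 1.047, so Q = 11.2.
With Q = [Mn²⁺]/[Hg²⁺] and the known concentrations, [Hg²⁺] in the denominator gives [Hg²⁺] = 0.083 M.

0.083 M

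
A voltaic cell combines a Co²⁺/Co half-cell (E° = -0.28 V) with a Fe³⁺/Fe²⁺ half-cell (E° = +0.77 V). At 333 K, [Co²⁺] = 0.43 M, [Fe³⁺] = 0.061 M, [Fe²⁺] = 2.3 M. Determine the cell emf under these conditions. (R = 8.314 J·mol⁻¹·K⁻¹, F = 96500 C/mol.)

0.958 V

The Fe³⁺/Fe²⁺ couple has the higher reduction potential and acts as the cathode, so E°_cell = +0.77 − (-0.28) = 1.05 V.
Balancing electrons gives n = 2; the reaction quotient is Q = [Co²⁺]·[Fe²⁺]^2/[Fe³⁺]^2 = 611.
E = E° − (RT/nF) ln Q = 1.05 − (8.314×333)/(2×96500) × (6.416) = 1.050 − 0.092 = 0.958 V.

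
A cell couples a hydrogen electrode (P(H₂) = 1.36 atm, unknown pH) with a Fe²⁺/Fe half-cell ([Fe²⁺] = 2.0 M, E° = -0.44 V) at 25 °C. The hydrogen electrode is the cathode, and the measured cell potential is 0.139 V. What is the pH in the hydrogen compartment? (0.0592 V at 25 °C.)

pH = 4.87

E°_cell = 0.44 V and n = 2.
log Q = n(E° − E)/0.0592 = 2×(0.44 − 0.139)/0.0592 = 10.169.
With Q = [Fe²⁺]·P(H₂) / [H⁺]^2, solving for [H⁺] gives log[H⁺] = -4.867, so pH = 4.87.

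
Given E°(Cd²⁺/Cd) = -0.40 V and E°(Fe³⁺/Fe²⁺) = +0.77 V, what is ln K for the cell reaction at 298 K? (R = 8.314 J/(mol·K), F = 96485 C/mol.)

E°_cell = +0.77 − (-0.40) = 1.17 V, with n = 2 electrons transferred.
At equilibrium E = 0, so the Nernst equation gives ln K = nFE°/RT = (2)(96485)(1.17)/((8.314)(298)) = 91.13.

ln K = 91.1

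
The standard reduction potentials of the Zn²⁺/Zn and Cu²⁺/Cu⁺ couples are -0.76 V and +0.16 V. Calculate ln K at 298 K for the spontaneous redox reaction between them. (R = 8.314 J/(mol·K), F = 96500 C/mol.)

ln K = 71.7

E°_cell = +0.16 − (-0.76) = 0.92 V, with n = 2 electrons transferred.
At equilibrium E = 0, so the Nernst equation gives ln K = nFE°/RT = (2)(96500)(0.92)/((8.314)(298)) = 71.67.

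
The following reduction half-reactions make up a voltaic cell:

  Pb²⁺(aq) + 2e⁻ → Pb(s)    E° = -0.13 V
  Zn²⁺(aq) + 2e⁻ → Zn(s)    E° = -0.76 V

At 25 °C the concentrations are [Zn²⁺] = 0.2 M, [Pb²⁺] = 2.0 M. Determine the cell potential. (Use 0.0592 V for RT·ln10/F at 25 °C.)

The Pb²⁺/Pb couple has the higher reduction potential and acts as the cathode, so E°_cell = -0.13 − (-0.76) = 0.63 V.
Balancing electrons gives n = 2; the reaction quotient is Q = [Zn²⁺]/[Pb²⁺] = 0.100.
At 25 °C, E = E° − (0.0592/n) log Q = 0.63 − (0.0592/2)(-1.000) = 0.630 + 0.030 = 0.660 V.

0.660 V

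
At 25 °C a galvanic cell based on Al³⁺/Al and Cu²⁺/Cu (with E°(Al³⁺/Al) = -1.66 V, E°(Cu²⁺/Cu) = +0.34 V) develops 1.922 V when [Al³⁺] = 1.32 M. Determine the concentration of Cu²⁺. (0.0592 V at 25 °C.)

From the Nernst equation, log Q = n(E° − E)/0.0592 = 6(2.00 − 1.922)/0.0592 = 7.905, so Q = 8.04 × 10^7.
With Q = [Al³⁺]^2/[Cu²⁺]^3 and the known concentrations, [Cu²⁺]^3 in the denominator gives [Cu²⁺] = 0.0028 M.

0.0028 M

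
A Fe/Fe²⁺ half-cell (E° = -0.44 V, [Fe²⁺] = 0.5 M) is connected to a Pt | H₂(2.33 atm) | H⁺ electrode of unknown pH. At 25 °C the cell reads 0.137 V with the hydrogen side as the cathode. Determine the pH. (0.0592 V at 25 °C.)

E°_cell = 0.44 V and n = 2.
log Q = n(E° − E)/0.0592 = 2×(0.44 − 0.137)/0.0592 = 10.236.
With Q = [Fe²⁺]·P(H₂) / [H⁺]^2, solving for [H⁺] gives log[H⁺] = -5.085, so pH = 5.09.

pH = 5.09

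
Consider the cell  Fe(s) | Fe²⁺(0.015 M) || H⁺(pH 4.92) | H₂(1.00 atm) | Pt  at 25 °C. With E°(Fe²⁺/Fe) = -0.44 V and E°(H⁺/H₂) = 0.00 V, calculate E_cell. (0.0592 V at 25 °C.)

The hydrogen couple is the cathode, so E°_cell = 0.44 V; n = 2.
[H⁺] = 10^(−4.92) = 1.2 × 10^-5 M, and Q = [Fe²⁺]·P(H₂) / [H⁺]^2 = 1.04 × 10^8.
E = E° − (0.0592/2) log Q = 0.44 − (0.0592/2)(8.016) = 0.203 V.

0.20 V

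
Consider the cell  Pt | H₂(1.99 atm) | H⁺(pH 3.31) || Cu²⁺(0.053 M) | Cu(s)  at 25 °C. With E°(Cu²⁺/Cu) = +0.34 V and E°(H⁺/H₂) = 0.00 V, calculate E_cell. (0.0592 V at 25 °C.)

0.51 V

The Cu²⁺/Cu couple is the cathode, so E°_cell = 0.34 V; n = 2.
[H⁺] = 10^(−3.31) = 4.9 × 10^-4 M, and Q = [H⁺]^2 / ([Cu²⁺]·P(H₂)) = 2.27 × 10^-6.
E = E° − (0.0592/2) log Q = 0.34 − (0.0592/2)(-5.643) = 0.507 V.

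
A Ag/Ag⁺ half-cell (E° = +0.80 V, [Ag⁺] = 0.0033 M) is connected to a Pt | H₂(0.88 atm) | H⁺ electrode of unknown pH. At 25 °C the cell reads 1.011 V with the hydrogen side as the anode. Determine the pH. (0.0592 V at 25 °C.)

pH = 6.07

E°_cell = 0.80 V and n = 2.
log Q = n(E° − E)/0.0592 = 2×(0.80 − 1.011)/0.0592 = -7.128.
With Q = [H⁺]^2 / ([Ag⁺]^2·P(H₂)), solving for [H⁺] gives log[H⁺] = -6.073, so pH = 6.07.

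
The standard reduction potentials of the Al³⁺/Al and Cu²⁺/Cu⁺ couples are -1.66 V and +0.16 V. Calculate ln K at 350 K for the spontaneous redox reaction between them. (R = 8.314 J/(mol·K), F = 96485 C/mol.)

ln K = 181.0

E°_cell = +0.16 − (-1.66) = 1.82 V, with n = 3 electrons transferred.
At equilibrium E = 0, so the Nernst equation gives ln K = nFE°/RT = (3)(96485)(1.82)/((8.314)(350)) = 181.04.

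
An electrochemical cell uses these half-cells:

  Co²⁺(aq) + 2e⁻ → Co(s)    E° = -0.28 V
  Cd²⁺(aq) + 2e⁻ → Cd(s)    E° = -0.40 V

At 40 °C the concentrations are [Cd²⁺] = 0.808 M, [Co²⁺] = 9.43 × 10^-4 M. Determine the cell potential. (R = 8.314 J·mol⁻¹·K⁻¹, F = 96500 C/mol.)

0.029 V

The Co²⁺/Co couple has the higher reduction potential and acts as the cathode, so E°_cell = -0.28 − (-0.40) = 0.12 V.
Balancing electrons gives n = 2; the reaction quotient is Q = [Cd²⁺]/[Co²⁺] = 857.
E = E° − (RT/nF) ln Q = 0.12 − (8.314×313)/(2×96500) × (6.753) = 0.120 − 0.091 = 0.029 V.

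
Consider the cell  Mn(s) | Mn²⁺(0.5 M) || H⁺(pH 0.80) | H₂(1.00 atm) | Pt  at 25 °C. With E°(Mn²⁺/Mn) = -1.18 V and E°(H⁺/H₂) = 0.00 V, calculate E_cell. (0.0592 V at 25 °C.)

The hydrogen couple is the cathode, so E°_cell = 1.18 V; n = 2.
[H⁺] = 10^(−0.80) = 0.16 M, and Q = [Mn²⁺]·P(H₂) / [H⁺]^2 = 19.9.
E = E° − (0.0592/2) log Q = 1.18 − (0.0592/2)(1.299) = 1.142 V.

1.14 V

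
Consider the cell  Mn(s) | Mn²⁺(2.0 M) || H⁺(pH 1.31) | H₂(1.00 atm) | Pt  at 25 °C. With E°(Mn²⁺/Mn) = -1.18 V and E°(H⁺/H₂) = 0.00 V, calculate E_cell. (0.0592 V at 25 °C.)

1.09 V

The hydrogen couple is the cathode, so E°_cell = 1.18 V; n = 2.
[H⁺] = 10^(−1.31) = 0.049 M, and Q = [Mn²⁺]·P(H₂) / [H⁺]^2 = 834.
E = E° − (0.0592/2) log Q = 1.18 − (0.0592/2)(2.921) = 1.094 V.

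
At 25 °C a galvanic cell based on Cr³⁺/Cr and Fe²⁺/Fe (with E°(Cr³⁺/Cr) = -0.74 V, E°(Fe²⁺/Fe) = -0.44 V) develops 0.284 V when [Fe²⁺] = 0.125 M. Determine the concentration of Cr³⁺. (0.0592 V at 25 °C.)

0.29 M

From the Nernst equation, log Q = n(E° − E)/0.0592 = 6(0.30 − 0.284)/0.0592 = 1.622, so Q = 41.8.
With Q = [Cr³⁺]^2/[Fe²⁺]^3 and the known concentrations, [Cr³⁺]^2 in the numerator gives [Cr³⁺] = 0.29 M.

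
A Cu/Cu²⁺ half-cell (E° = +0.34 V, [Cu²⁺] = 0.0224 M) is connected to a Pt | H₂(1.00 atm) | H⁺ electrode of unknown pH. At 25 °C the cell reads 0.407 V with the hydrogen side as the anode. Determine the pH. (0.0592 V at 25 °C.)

E°_cell = 0.34 V and n = 2.
log Q = n(E° − E)/0.0592 = 2×(0.34 − 0.407)/0.0592 = -2.264.
With Q = [H⁺]^2 / ([Cu²⁺]·P(H₂)), solving for [H⁺] gives log[H⁺] = -1.957, so pH = 1.96.

pH = 1.96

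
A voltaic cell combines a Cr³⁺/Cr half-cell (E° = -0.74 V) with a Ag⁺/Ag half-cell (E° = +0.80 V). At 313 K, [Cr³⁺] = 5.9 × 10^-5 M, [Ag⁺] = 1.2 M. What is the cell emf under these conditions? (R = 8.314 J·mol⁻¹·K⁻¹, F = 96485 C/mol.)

The Ag⁺/Ag couple has the higher reduction potential and acts as the cathode, so E°_cell = +0.80 − (-0.74) = 1.54 V.
Balancing electrons gives n = 3; the reaction quotient is Q = [Cr³⁺]/[Ag⁺]^3 = 3.41 × 10^-5.
E = E° − (RT/nF) ln Q = 1.54 − (8.314×313)/(3×96485) × (-10.285) = 1.540 + 0.092 = 1.632 V.

1.63 V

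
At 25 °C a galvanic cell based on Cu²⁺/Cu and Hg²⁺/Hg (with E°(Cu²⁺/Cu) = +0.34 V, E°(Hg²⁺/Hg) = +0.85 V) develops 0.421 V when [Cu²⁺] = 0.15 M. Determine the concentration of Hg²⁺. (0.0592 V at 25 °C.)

From the Nernst equation, log Q = n(E° − E)/0.0592 = 2(0.51 − 0.421)/0.0592 = 3.007, so Q = 1020.
With Q = [Cu²⁺]/[Hg²⁺] and the known concentrations, [Hg²⁺] in the denominator gives [Hg²⁺] = 1.5 × 10^-4 M.

1.5 × 10^-4 M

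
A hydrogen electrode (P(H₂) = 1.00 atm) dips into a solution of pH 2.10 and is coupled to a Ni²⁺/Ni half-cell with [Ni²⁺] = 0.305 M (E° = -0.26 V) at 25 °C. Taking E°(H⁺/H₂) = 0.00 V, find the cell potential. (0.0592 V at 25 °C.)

0.15 V

The hydrogen couple is the cathode, so E°_cell = 0.26 V; n = 2.
[H⁺] = 10^(−2.10) = 0.0079 M, and Q = [Ni²⁺]·P(H₂) / [H⁺]^2 = 4830.
E = E° − (0.0592/2) log Q = 0.26 − (0.0592/2)(3.684) = 0.151 V.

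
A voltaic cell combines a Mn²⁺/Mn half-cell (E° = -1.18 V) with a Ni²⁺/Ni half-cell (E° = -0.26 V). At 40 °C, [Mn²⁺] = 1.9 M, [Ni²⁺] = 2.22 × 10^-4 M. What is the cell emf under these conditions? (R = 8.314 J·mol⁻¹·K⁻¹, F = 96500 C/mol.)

0.798 V

The Ni²⁺/Ni couple has the higher reduction potential and acts as the cathode, so E°_cell = -0.26 − (-1.18) = 0.92 V.
Balancing electrons gives n = 2; the reaction quotient is Q = [Mn²⁺]/[Ni²⁺] = 8560.
E = E° − (RT/nF) ln Q = 0.92 − (8.314×313)/(2×96500) × (9.055) = 0.920 − 0.122 = 0.798 V.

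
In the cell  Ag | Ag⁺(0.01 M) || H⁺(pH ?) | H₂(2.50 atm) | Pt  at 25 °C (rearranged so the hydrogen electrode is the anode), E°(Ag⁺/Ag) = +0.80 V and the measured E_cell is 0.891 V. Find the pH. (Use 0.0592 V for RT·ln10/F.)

pH = 3.34

E°_cell = 0.80 V and n = 2.
log Q = n(E° − E)/0.0592 = 2×(0.80 − 0.891)/0.0592 = -3.074.
With Q = [H⁺]^2 / ([Ag⁺]^2·P(H₂)), solving for [H⁺] gives log[H⁺] = -3.338, so pH = 3.34.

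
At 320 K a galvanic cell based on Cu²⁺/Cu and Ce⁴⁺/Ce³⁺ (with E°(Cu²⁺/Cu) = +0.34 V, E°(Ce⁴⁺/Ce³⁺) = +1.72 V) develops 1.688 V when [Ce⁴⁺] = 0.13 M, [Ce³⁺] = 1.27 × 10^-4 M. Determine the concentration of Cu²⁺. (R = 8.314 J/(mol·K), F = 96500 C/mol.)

From the Nernst equation, ln Q = nF(E° − E)/RT = 2×96500×(1.38 − 1.688)/(8.314×320) = -22.343, so Q = 1.98 × 10^-10.
With Q = [Cu²⁺]·[Ce³⁺]^2/[Ce⁴⁺]^2 and the known concentrations, [Cu²⁺] in the numerator gives [Cu²⁺] = 2.1 × 10^-4 M.

2.1 × 10^-4 M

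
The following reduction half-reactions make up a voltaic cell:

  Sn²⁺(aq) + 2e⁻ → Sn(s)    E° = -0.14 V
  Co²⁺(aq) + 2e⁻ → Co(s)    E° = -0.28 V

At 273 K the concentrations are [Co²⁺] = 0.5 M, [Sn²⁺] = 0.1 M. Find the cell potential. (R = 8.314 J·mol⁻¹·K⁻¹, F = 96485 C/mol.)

0.121 V

The Sn²⁺/Sn couple has the higher reduction potential and acts as the cathode, so E°_cell = -0.14 − (-0.28) = 0.14 V.
Balancing electrons gives n = 2; the reaction quotient is Q = [Co²⁺]/[Sn²⁺] = 5.00.
E = E° − (RT/nF) ln Q = 0.14 − (8.314×273)/(2×96485) × (1.609) = 0.140 − 0.019 = 0.121 V.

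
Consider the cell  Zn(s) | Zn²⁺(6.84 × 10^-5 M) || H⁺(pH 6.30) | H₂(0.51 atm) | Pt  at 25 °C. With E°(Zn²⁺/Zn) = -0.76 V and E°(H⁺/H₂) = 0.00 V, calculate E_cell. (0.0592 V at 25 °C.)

0.52 V

The hydrogen couple is the cathode, so E°_cell = 0.76 V; n = 2.
[H⁺] = 10^(−6.30) = 5 × 10^-7 M, and Q = [Zn²⁺]·P(H₂) / [H⁺]^2 = 1.39 × 10^8.
E = E° − (0.0592/2) log Q = 0.76 − (0.0592/2)(8.143) = 0.519 V.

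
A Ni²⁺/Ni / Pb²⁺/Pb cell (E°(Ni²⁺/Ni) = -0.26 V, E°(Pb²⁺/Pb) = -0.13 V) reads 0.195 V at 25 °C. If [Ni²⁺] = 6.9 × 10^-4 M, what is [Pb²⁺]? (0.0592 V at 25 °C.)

From the Nernst equation, log Q = n(E° − E)/0.0592 = 2(0.13 − 0.195)/0.0592 = -2.196, so Q = 0.00637.
With Q = [Ni²⁺]/[Pb²⁺] and the known concentrations, [Pb²⁺] in the denominator gives [Pb²⁺] = 0.11 M.

0.11 M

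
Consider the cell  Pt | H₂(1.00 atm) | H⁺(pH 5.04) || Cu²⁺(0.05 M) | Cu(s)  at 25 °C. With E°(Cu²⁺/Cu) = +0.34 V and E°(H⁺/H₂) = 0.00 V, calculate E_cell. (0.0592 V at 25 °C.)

0.60 V

The Cu²⁺/Cu couple is the cathode, so E°_cell = 0.34 V; n = 2.
[H⁺] = 10^(−5.04) = 9.1 × 10^-6 M, and Q = [H⁺]^2 / ([Cu²⁺]·P(H₂)) = 1.66 × 10^-9.
E = E° − (0.0592/2) log Q = 0.34 − (0.0592/2)(-8.779) = 0.600 V.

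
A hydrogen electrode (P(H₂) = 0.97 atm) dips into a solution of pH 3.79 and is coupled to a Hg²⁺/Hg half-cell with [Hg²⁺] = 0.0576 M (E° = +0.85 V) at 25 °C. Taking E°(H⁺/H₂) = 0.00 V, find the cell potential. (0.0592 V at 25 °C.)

1.04 V

The Hg²⁺/Hg couple is the cathode, so E°_cell = 0.85 V; n = 2.
[H⁺] = 10^(−3.79) = 1.6 × 10^-4 M, and Q = [H⁺]^2 / ([Hg²⁺]·P(H₂)) = 4.71 × 10^-7.
E = E° − (0.0592/2) log Q = 0.85 − (0.0592/2)(-6.327) = 1.037 V.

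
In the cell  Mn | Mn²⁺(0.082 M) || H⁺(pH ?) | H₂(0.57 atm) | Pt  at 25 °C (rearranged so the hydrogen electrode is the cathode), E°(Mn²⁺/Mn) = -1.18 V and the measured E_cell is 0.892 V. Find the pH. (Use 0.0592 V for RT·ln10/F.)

pH = 5.53

E°_cell = 1.18 V and n = 2.
log Q = n(E° − E)/0.0592 = 2×(1.18 − 0.892)/0.0592 = 9.730.
With Q = [Mn²⁺]·P(H₂) / [H⁺]^2, solving for [H⁺] gives log[H⁺] = -5.530, so pH = 5.53.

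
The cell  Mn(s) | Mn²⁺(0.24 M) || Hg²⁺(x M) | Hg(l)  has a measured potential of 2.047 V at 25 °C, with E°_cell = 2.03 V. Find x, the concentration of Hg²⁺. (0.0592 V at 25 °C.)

From the Nernst equation, log Q = n(E° − E)/0.0592 = 2(2.03 − 2.047)/0.0592 = -0.574, so Q = 0.266.
With Q = [Mn²⁺]/[Hg²⁺] and the known concentrations, [Hg²⁺] in the denominator gives [Hg²⁺] = 0.9 M.

0.9 M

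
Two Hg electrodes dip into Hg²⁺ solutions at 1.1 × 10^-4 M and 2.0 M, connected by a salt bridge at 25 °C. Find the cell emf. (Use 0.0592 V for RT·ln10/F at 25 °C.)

0.13 V

Both half-cells are Hg²⁺/Hg, so E°_cell = 0. The concentrated side is the cathode; the cell reaction moves Hg²⁺ from high to low concentration with n = 2.
Q = [Hg²⁺]_dilute/[Hg²⁺]_conc = 1.1 × 10^-4/2.0 = 5.5 × 10^-5.
E = 0 − (0.0592/2) log Q = −(0.0592/2)(-4.260) = 0.1261 V.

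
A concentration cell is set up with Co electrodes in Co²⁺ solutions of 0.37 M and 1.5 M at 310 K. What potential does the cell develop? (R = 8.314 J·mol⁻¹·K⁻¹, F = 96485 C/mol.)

Both half-cells are Co²⁺/Co, so E°_cell = 0. The concentrated side is the cathode; the cell reaction moves Co²⁺ from high to low concentration with n = 2.
Q = [Co²⁺]_dilute/[Co²⁺]_conc = 0.37/1.5 = 0.247.
E = 0 − (RT/nF) ln Q = −((8.314×310)/(2×96485))(-1.400) = 0.0187 V.

0.019 V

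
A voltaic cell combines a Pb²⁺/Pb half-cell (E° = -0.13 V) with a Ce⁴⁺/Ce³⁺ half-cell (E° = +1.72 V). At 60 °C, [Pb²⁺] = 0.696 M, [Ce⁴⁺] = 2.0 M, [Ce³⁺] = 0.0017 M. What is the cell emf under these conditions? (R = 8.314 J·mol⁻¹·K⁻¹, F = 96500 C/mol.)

The Ce⁴⁺/Ce³⁺ couple has the higher reduction potential and acts as the cathode, so E°_cell = +1.72 − (-0.13) = 1.85 V.
Balancing electrons gives n = 2; the reaction quotient is Q = [Pb²⁺]·[Ce³⁺]^2/[Ce⁴⁺]^2 = 5.03 × 10^-7.
E = E° − (RT/nF) ln Q = 1.85 − (8.314×333)/(2×96500) × (-14.503) = 1.850 + 0.208 = 2.058 V.

2.06 V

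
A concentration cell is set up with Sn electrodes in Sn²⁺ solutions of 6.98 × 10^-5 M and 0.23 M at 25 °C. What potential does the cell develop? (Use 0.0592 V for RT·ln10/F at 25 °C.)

0.10 V

Both half-cells are Sn²⁺/Sn, so E°_cell = 0. The concentrated side is the cathode; the cell reaction moves Sn²⁺ from high to low concentration with n = 2.
Q = [Sn²⁺]_dilute/[Sn²⁺]_conc = 6.98 × 10^-5/0.23 = 3.03 × 10^-4.
E = 0 − (0.0592/2) log Q = −(0.0592/2)(-3.518) = 0.1041 V.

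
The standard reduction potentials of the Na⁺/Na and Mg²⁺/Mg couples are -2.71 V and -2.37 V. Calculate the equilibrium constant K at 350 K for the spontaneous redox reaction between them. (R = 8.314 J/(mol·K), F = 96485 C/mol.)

E°_cell = -2.37 − (-2.71) = 0.34 V, with n = 2 electrons transferred.
At equilibrium E = 0, so the Nernst equation gives ln K = nFE°/RT = (2)(96485)(0.34)/((8.314)(350)) = 22.55.
K = e^22.55 = 6.2 × 10^9.

6.2 × 10^9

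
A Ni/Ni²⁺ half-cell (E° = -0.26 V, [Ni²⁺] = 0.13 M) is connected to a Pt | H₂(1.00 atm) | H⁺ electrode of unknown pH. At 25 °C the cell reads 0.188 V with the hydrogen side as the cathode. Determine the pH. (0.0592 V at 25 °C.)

pH = 1.66

E°_cell = 0.26 V and n = 2.
log Q = n(E° − E)/0.0592 = 2×(0.26 − 0.188)/0.0592 = 2.432.
With Q = [Ni²⁺]·P(H₂) / [H⁺]^2, solving for [H⁺] gives log[H⁺] = -1.659, so pH = 1.66.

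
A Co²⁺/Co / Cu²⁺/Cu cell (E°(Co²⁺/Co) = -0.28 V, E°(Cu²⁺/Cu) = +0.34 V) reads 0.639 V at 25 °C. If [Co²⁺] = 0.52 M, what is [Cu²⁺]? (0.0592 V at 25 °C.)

From the Nernst equation, log Q = n(E° − E)/0.0592 = 2(0.62 − 0.639)/0.0592 = -0.642, so Q = 0.228.
With Q = [Co²⁺]/[Cu²⁺] and the known concentrations, [Cu²⁺] in the denominator gives [Cu²⁺] = 2.3 M.

2.3 M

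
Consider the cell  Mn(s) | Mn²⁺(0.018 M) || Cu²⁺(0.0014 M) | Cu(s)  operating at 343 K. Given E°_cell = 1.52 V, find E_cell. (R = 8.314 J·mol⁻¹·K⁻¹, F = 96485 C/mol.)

1.48 V

Balancing electrons gives n = 2; the reaction quotient is Q = [Mn²⁺]/[Cu²⁺] = 12.9.
E = E° − (RT/nF) ln Q = 1.52 − (8.314×343)/(2×96485) × (2.554) = 1.520 − 0.038 = 1.482 V.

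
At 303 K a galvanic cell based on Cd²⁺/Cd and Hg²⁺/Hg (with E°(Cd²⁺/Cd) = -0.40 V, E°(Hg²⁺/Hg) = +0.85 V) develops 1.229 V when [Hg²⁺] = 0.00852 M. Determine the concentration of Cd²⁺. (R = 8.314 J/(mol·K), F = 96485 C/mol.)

From the Nernst equation, ln Q = nF(E° − E)/RT = 2×96485×(1.25 − 1.229)/(8.314×303) = 1.609, so Q = 5.00.
With Q = [Cd²⁺]/[Hg²⁺] and the known concentrations, [Cd²⁺] in the numerator gives [Cd²⁺] = 0.043 M.

0.043 M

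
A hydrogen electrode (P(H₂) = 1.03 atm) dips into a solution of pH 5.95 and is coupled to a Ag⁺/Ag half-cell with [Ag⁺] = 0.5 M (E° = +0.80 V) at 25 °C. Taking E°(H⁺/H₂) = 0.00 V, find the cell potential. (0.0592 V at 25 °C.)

The Ag⁺/Ag couple is the cathode, so E°_cell = 0.80 V; n = 2.
[H⁺] = 10^(−5.95) = 1.1 × 10^-6 M, and Q = [H⁺]^2 / ([Ag⁺]^2·P(H₂)) = 4.89 × 10^-12.
E = E° − (0.0592/2) log Q = 0.80 − (0.0592/2)(-11.311) = 1.135 V.

1.13 V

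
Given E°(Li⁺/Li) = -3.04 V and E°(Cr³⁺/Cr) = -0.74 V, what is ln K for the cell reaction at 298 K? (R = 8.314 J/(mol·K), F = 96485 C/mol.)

ln K = 268.7

E°_cell = -0.74 − (-3.04) = 2.30 V, with n = 3 electrons transferred.
At equilibrium E = 0, so the Nernst equation gives ln K = nFE°/RT = (3)(96485)(2.30)/((8.314)(298)) = 268.71.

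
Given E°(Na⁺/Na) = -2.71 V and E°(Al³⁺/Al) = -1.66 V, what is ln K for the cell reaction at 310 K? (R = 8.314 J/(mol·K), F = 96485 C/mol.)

E°_cell = -1.66 − (-2.71) = 1.05 V, with n = 3 electrons transferred.
At equilibrium E = 0, so the Nernst equation gives ln K = nFE°/RT = (3)(96485)(1.05)/((8.314)(310)) = 117.92.

ln K = 117.9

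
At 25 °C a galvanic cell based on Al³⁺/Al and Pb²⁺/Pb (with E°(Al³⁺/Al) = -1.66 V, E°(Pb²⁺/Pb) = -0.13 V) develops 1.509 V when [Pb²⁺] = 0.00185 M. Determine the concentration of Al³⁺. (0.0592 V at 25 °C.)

From the Nernst equation, log Q = n(E° − E)/0.0592 = 6(1.53 − 1.509)/0.0592 = 2.128, so Q = 134.
With Q = [Al³⁺]^2/[Pb²⁺]^3 and the known concentrations, [Al³⁺]^2 in the numerator gives [Al³⁺] = 9.2 × 10^-4 M.

9.2 × 10^-4 M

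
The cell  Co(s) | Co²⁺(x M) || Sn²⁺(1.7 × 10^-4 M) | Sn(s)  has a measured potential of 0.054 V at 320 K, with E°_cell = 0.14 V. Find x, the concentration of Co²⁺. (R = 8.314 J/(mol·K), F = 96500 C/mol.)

0.087 M

From the Nernst equation, ln Q = nF(E° − E)/RT = 2×96500×(0.14 − 0.054)/(8.314×320) = 6.239, so Q = 512.
With Q = [Co²⁺]/[Sn²⁺] and the known concentrations, [Co²⁺] in the numerator gives [Co²⁺] = 0.087 M.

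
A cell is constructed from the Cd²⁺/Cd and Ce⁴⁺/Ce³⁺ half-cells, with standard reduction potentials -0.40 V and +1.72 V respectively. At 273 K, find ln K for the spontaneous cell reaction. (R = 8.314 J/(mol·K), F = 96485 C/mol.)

E°_cell = +1.72 − (-0.40) = 2.12 V, with n = 2 electrons transferred.
At equilibrium E = 0, so the Nernst equation gives ln K = nFE°/RT = (2)(96485)(2.12)/((8.314)(273)) = 180.24.

ln K = 180.2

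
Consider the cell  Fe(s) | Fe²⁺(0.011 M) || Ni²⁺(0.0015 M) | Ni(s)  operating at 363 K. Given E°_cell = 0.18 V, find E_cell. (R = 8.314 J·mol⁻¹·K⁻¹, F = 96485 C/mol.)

0.149 V

Balancing electrons gives n = 2; the reaction quotient is Q = [Fe²⁺]/[Ni²⁺] = 7.33.
E = E° − (RT/nF) ln Q = 0.18 − (8.314×363)/(2×96485) × (1.992) = 0.180 − 0.031 = 0.149 V.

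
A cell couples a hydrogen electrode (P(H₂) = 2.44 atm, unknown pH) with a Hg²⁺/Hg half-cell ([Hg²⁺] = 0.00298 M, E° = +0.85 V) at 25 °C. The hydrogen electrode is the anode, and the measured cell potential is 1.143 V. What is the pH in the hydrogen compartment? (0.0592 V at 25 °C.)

pH = 6.02

E°_cell = 0.85 V and n = 2.
log Q = n(E° − E)/0.0592 = 2×(0.85 − 1.143)/0.0592 = -9.899.
With Q = [H⁺]^2 / ([Hg²⁺]·P(H₂)), solving for [H⁺] gives log[H⁺] = -6.019, so pH = 6.02.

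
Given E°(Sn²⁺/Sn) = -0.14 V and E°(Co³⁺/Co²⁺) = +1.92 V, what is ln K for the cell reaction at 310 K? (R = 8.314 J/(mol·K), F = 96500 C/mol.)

ln K = 154.3

E°_cell = +1.92 − (-0.14) = 2.06 V, with n = 2 electrons transferred.
At equilibrium E = 0, so the Nernst equation gives ln K = nFE°/RT = (2)(96500)(2.06)/((8.314)(310)) = 154.26.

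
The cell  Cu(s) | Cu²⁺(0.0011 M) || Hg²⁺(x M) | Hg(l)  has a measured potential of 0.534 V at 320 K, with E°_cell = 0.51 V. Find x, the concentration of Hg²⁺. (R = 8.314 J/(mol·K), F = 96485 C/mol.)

From the Nernst equation, ln Q = nF(E° − E)/RT = 2×96485×(0.51 − 0.534)/(8.314×320) = -1.741, so Q = 0.175.
With Q = [Cu²⁺]/[Hg²⁺] and the known concentrations, [Hg²⁺] in the denominator gives [Hg²⁺] = 0.0063 M.

0.0063 M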